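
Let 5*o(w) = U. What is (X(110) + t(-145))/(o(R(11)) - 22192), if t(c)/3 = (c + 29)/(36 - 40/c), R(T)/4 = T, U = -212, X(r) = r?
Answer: -132035/29238236 ≈ -0.0045158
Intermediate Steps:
R(T) = 4*T
t(c) = 3*(29 + c)/(36 - 40/c) (t(c) = 3*((c + 29)/(36 - 40/c)) = 3*((29 + c)/(36 - 40/c)) = 3*(29 + c)/(36 - 40/c))
o(w) = -212/5 (o(w) = (⅕)*(-212) = -212/5)
(X(110) + t(-145))/(o(R(11)) - 22192) = (110 + (¾)*(-145)*(29 - 145)/(-10 + 9*(-145)))/(-212/5 - 22192) = (110 + (¾)*(-145)*(-116)/(-10 - 1305))/(-111172/5) = (110 + (¾)*(-145)*(-116)/(-1315))*(-5/111172) = (110 + (¾)*(-145)*(-1/1315)*(-116))*(-5/111172) = (110 - 2523/263)*(-5/111172) = (26407/263)*(-5/111172) = -132035/29238236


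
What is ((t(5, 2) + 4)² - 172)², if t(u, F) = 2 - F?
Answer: 24336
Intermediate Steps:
((t(5, 2) + 4)² - 172)² = (((2 - 1*2) + 4)² - 172)² = (((2 - 2) + 4)² - 172)² = ((0 + 4)² - 172)² = (4² - 172)² = (16 - 172)² = (-156)² = 24336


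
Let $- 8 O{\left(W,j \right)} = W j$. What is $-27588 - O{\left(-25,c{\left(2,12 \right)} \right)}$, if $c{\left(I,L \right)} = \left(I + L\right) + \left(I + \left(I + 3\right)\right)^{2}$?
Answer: $- \frac{222279}{8} \approx -27785.0$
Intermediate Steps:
$c{\left(I,L \right)} = I + L + \left(3 + 2 I\right)^{2}$ ($c{\left(I,L \right)} = \left(I + L\right) + \left(I + \left(3 + I\right)\right)^{2} = \left(I + L\right) + \left(3 + 2 I\right)^{2} = I + L + \left(3 + 2 I\right)^{2}$)
$O{\left(W,j \right)} = - \frac{W j}{8}$
$-27588 - O{\left(-25,c{\left(2,12 \right)} \right)} = -27588 - \left(- \frac{1}{8}\right) \left(-25\right) \left(2 + 12 + \left(3 + 2 \cdot 2\right)^{2}\right) = -27588 - \left(- \frac{1}{8}\right) \left(-25\right) \left(2 + 12 + \left(3 + 4\right)^{2}\right) = -27588 - \left(- \frac{1}{8}\right) \left(-25\right) \left(2 + 12 + 7^{2}\right) = -27588 - \left(- \frac{1}{8}\right) \left(-25\right) \left(2 + 12 + 49\right) = -27588 - \left(- \frac{1}{8}\right) \left(-25\right) 63 = -27588 - \frac{1575}{8} = - \frac{222279}{8}$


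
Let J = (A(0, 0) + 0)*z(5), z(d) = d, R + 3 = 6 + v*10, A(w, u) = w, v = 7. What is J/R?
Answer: 0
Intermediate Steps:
R = 73 (R = -3 + (6 + 7*10) = -3 + (6 + 70) = -3 + 76 = 73)
J = 0 (J = (0 + 0)*5 = 0*5 = 0)
J/R = 0/73 = 0*(1/73) = 0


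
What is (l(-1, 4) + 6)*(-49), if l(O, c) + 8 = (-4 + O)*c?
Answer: 1078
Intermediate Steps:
l(O, c) = -8 + c*(-4 + O) (l(O, c) = -8 + (-4 + O)*c = -8 + c*(-4 + O))
(l(-1, 4) + 6)*(-49) = ((-8 - 4*4 - 1*4) + 6)*(-49) = ((-8 - 16 - 4) + 6)*(-49) = (-28 + 6)*(-49) = -22*(-49) = 1078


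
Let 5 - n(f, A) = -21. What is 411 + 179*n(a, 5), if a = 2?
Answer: 5065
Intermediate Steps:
n(f, A) = 26 (n(f, A) = 5 - 1*(-21) = 5 + 21 = 26)
411 + 179*n(a, 5) = 411 + 179*26 = 411 + 4654 = 5065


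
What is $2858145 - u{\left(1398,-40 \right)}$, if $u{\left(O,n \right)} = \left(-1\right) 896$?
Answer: $2859041$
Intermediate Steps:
$u{\left(O,n \right)} = -896$
$2858145 - u{\left(1398,-40 \right)} = 2858145 - -896 = 2858145 + 896 = 2859041$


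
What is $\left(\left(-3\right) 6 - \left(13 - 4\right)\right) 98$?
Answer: $-2646$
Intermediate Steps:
$\left(\left(-3\right) 6 - \left(13 - 4\right)\right) 98 = \left(-18 - \left(13 - 4\right)\right) 98 = \left(-18 - 9\right) 98 = \left(-27\right) 98 = -2646$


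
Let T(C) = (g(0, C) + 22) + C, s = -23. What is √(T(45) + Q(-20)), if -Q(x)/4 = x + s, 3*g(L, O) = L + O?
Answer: √254 ≈ 15.937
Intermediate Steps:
g(L, O) = L/3 + O/3 (g(L, O) = (L + O)/3 = L/3 + O/3)
Q(x) = 92 - 4*x (Q(x) = -4*(x - 23) = -4*(-23 + x) = 92 - 4*x)
T(C) = 22 + 4*C/3 (T(C) = (((⅓)*0 + C/3) + 22) + C = ((0 + C/3) + 22) + C = (C/3 + 22) + C = (22 + C/3) + C = 22 + 4*C/3)
√(T(45) + Q(-20)) = √((22 + (4/3)*45) + (92 - 4*(-20))) = √((22 + 60) + (92 + 80)) = √(82 + 172) = √254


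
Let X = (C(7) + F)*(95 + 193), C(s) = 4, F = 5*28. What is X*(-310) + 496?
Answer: -12855824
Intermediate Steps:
F = 140
X = 41472 (X = (4 + 140)*(95 + 193) = 144*288 = 41472)
X*(-310) + 496 = 41472*(-310) + 496 = -12856320 + 496 = -12855824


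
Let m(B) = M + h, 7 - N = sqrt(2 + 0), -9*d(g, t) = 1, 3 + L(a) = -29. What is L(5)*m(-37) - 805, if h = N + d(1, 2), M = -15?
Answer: -4909/9 + 32*sqrt(2) ≈ -500.19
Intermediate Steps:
L(a) = -32 (L(a) = -3 - 29 = -32)
d(g, t) = -1/9 (d(g, t) = -1/9*1 = -1/9)
N = 7 - sqrt(2) (N = 7 - sqrt(2 + 0) = 7 - sqrt(2) ≈ 5.5858)
h = 62/9 - sqrt(2) (h = (7 - sqrt(2)) - 1/9 = 62/9 - sqrt(2) ≈ 5.4747)
m(B) = -73/9 - sqrt(2) (m(B) = -15 + (62/9 - sqrt(2)) = -73/9 - sqrt(2))
L(5)*m(-37) - 805 = -32*(-73/9 - sqrt(2)) - 805 = (2336/9 + 32*sqrt(2)) - 805 = -4909/9 + 32*sqrt(2)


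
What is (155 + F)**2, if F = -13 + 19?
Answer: 25921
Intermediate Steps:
F = 6
(155 + F)**2 = (155 + 6)**2 = 161**2 = 25921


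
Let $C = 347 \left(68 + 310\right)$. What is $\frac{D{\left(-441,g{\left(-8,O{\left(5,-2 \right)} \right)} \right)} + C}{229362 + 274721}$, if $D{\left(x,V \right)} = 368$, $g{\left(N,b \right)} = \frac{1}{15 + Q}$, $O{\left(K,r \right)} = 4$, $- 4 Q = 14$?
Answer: $\frac{131534}{504083} \approx 0.26094$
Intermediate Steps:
$Q = - \frac{7}{2}$ ($Q = \left(- \frac{1}{4}\right) 14 = - \frac{7}{2} \approx -3.5$)
$g{\left(N,b \right)} = \frac{2}{23}$ ($g{\left(N,b \right)} = \frac{1}{15 - \frac{7}{2}} = \frac{1}{\frac{23}{2}} = \frac{2}{23}$)
$C = 131166$ ($C = 347 \cdot 378 = 131166$)
$\frac{D{\left(-441,g{\left(-8,O{\left(5,-2 \right)} \right)} \right)} + C}{229362 + 274721} = \frac{368 + 131166}{229362 + 274721} = \frac{131534}{504083}$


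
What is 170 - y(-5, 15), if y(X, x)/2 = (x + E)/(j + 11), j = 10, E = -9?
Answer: 1186/7 ≈ 169.43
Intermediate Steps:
y(X, x) = -6/7 + 2*x/21 (y(X, x) = 2*((x - 9)/(10 + 11)) = 2*((-9 + x)/21) = 2*((-9 + x)*(1/21)) = 2*(-3/7 + x/21) = -6/7 + 2*x/21)
170 - y(-5, 15) = 170 - (-6/7 + (2/21)*15) = 170 - (-6/7 + 10/7) = 170 - 1*4/7 = 170 - 4/7 = 1186/7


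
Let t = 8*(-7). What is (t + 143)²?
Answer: 7569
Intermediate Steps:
t = -56
(t + 143)² = (-56 + 143)² = 87² = 7569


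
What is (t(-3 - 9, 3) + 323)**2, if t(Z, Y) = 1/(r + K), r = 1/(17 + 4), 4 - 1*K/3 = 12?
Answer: 26389352704/253009 ≈ 1.0430e+5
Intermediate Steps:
K = -24 (K = 12 - 3*12 = 12 - 36 = -24)
r = 1/21 ≈ 0.047619
t(Z, Y) = -21/503 (t(Z, Y) = 1/(1/21 - 24) = 1/(-503/21) = -21/503)
(t(-3 - 9, 3) + 323)**2 = (-21/503 + 323)**2 = (162448/503)**2 = 26389352704/253009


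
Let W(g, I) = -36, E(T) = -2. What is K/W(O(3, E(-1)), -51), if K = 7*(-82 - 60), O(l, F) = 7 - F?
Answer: 497/18 ≈ 27.611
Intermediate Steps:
K = -994 (K = 7*(-142) = -994)
K/W(O(3, E(-1)), -51) = -994/(-36) = -994*(-1/36) = 497/18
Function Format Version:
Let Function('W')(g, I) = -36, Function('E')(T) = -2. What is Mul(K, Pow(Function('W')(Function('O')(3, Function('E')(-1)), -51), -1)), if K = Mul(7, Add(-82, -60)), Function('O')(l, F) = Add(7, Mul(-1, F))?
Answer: Rational(497, 18) ≈ 27.611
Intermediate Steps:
K = -994 (K = Mul(7, -142) = -994)
Mul(K, Pow(Function('W')(Function('O')(3, Function('E')(-1)), -51), -1)) = Mul(-994, Pow(-36, -1)) = Mul(-994, Rational(-1, 36)) = Rational(497, 18)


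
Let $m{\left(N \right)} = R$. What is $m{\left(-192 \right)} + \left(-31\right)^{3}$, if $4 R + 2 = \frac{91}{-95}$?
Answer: $- \frac{11320861}{380} \approx -29792.0$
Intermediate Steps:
$R = - \frac{281}{380}$ ($R = - \frac{1}{2} + \frac{91 \frac{1}{-95}}{4} = - \frac{1}{2} + \frac{91 \left(- \frac{1}{95}\right)}{4} = - \frac{1}{2} + \frac{1}{4} \left(- \frac{91}{95}\right) = - \frac{1}{2} - \frac{91}{380} = - \frac{281}{380} \approx -0.73947$)
$m{\left(N \right)} = - \frac{281}{380}$
$m{\left(-192 \right)} + \left(-31\right)^{3} = - \frac{281}{380} + \left(-31\right)^{3} = - \frac{281}{380} - 29791 = - \frac{11320861}{380}$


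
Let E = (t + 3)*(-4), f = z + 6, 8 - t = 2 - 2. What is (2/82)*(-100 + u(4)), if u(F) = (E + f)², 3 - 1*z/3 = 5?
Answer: 1836/41 ≈ 44.781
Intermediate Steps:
z = -6 (z = 9 - 3*5 = 9 - 15 = -6)
t = 8 (t = 8 - (2 - 2) = 8 - 1*0 = 8 + 0 = 8)
f = 0 (f = -6 + 6 = 0)
E = -44 (E = (8 + 3)*(-4) = 11*(-4) = -44)
u(F) = 1936 (u(F) = (-44 + 0)² = (-44)² = 1936)
(2/82)*(-100 + u(4)) = (2/82)*(-100 + 1936) = (2*(1/82))*1836 = (1/41)*1836 = 1836/41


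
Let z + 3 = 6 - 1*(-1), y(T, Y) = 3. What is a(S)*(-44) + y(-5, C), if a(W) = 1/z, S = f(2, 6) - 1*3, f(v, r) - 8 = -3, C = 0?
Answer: -8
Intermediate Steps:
f(v, r) = 5 (f(v, r) = 8 - 3 = 5)
z = 4 (z = -3 + (6 - 1*(-1)) = -3 + (6 + 1) = -3 + 7 = 4)
S = 2 (S = 5 - 1*3 = 5 - 3 = 2)
a(W) = ¼ (a(W) = 1/4 = ¼)
a(S)*(-44) + y(-5, C) = (¼)*(-44) + 3 = -11 + 3 = -8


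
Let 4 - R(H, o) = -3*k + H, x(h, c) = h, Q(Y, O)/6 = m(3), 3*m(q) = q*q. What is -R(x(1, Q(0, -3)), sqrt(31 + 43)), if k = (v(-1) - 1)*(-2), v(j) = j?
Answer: -15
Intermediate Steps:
m(q) = q**2/3 (m(q) = (q*q)/3 = q**2/3)
Q(Y, O) = 18 (Q(Y, O) = 6*((1/3)*3**2) = 6*((1/3)*9) = 6*3 = 18)
k = 4 (k = (-1 - 1)*(-2) = -2*(-2) = 4)
R(H, o) = 16 - H (R(H, o) = 4 - (-3*4 + H) = 4 - (-12 + H) = 4 + (12 - H) = 16 - H)
-R(x(1, Q(0, -3)), sqrt(31 + 43)) = -(16 - 1*1) = -(16 - 1) = -1*15 = -15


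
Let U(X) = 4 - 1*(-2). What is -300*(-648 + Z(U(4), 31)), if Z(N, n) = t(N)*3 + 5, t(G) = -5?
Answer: 197400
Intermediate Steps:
U(X) = 6 (U(X) = 4 + 2 = 6)
Z(N, n) = -10 (Z(N, n) = -5*3 + 5 = -15 + 5 = -10)
-300*(-648 + Z(U(4), 31)) = -300*(-648 - 10) = -300*(-658) = 197400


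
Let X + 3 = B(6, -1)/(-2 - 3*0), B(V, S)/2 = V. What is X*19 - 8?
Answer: -179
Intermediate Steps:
B(V, S) = 2*V
X = -9 (X = -3 + (2*6)/(-2 - 3*0) = -3 + 12/(-2 + 0) = -3 + 12/(-2) = -3 + 12*(-1/2) = -3 - 6 = -9)
X*19 - 8 = -9*19 - 8 = -171 - 8 = -179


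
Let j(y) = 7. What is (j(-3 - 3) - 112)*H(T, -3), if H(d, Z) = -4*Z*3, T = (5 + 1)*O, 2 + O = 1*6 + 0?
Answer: -3780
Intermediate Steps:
O = 4 (O = -2 + (1*6 + 0) = -2 + (6 + 0) = -2 + 6 = 4)
T = 24 (T = (5 + 1)*4 = 6*4 = 24)
H(d, Z) = -12*Z
(j(-3 - 3) - 112)*H(T, -3) = (7 - 112)*(-12*(-3)) = -105*36 = -3780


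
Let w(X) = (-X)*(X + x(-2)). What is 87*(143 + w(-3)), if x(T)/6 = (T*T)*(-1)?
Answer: 5394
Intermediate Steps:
x(T) = -6*T² (x(T) = 6*((T*T)*(-1)) = 6*(T²*(-1)) = 6*(-T²) = -6*T²)
w(X) = -X*(-24 + X) (w(X) = (-X)*(X - 6*(-2)²) = (-X)*(X - 6*4) = (-X)*(X - 24) = (-X)*(-24 + X) = -X*(-24 + X))
87*(143 + w(-3)) = 87*(143 - 3*(24 - 1*(-3))) = 87*(143 - 3*(24 + 3)) = 87*(143 - 3*27) = 87*(143 - 81) = 87*62 = 5394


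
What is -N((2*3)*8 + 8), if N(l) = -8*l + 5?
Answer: 443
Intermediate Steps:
N(l) = 5 - 8*l
-N((2*3)*8 + 8) = -(5 - 8*((2*3)*8 + 8)) = -(5 - 8*(6*8 + 8)) = -(5 - 8*(48 + 8)) = -(5 - 8*56) = -(5 - 448) = -1*(-443) = 443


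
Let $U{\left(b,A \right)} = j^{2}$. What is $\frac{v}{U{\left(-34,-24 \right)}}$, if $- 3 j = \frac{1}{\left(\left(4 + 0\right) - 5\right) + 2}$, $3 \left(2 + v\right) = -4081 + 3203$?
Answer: $-2652$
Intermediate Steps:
$v = - \frac{884}{3}$ ($v = -2 + \frac{-4081 + 3203}{3} = -2 + \frac{1}{3} \left(-878\right) = -2 - \frac{878}{3} = - \frac{884}{3} \approx -294.67$)
$j = - \frac{1}{3}$ ($j = - \frac{1}{3 \left(\left(\left(4 + 0\right) - 5\right) + 2\right)} = - \frac{1}{3 \left(\left(4 - 5\right) + 2\right)} = - \frac{1}{3 \left(-1 + 2\right)} = - \frac{1}{3 \cdot 1} = \left(- \frac{1}{3}\right) 1 = - \frac{1}{3} \approx -0.33333$)
$U{\left(b,A \right)} = \frac{1}{9}$ ($U{\left(b,A \right)} = \left(- \frac{1}{3}\right)^{2} = \frac{1}{9}$)
$\frac{v}{U{\left(-34,-24 \right)}} = - \frac{884 \frac{1}{\frac{1}{9}}}{3} = \left(- \frac{884}{3}\right) 9 = -2652$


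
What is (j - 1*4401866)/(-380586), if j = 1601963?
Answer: 933301/126862 ≈ 7.3568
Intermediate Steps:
(j - 1*4401866)/(-380586) = (1601963 - 1*4401866)/(-380586) = (1601963 - 4401866)*(-1/380586) = -2799903*(-1/380586) = 933301/126862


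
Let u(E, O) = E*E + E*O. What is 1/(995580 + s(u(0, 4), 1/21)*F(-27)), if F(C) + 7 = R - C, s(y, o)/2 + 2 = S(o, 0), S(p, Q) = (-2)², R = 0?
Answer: 1/995660 ≈ 1.0044e-6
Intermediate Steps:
u(E, O) = E² + E*O
S(p, Q) = 4
s(y, o) = 4 (s(y, o) = -4 + 2*4 = -4 + 8 = 4)
F(C) = -7 - C (F(C) = -7 + (0 - C) = -7 - C)
1/(995580 + s(u(0, 4), 1/21)*F(-27)) = 1/(995580 + 4*(-7 - 1*(-27))) = 1/(995580 + 4*(-7 + 27)) = 1/(995580 + 4*20) = 1/(995580 + 80) = 1/995660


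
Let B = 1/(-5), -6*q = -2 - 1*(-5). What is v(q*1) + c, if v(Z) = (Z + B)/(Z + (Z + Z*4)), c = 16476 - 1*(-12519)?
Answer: 869857/30 ≈ 28995.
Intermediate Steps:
q = -½ (q = -(-2 - 1*(-5))/6 = -(-2 + 5)/6 = -⅙*3 = -½ ≈ -0.50000)
B = -⅕ ≈ -0.20000
c = 28995 (c = 16476 + 12519 = 28995)
v(Z) = (-⅕ + Z)/(6*Z) (v(Z) = (Z - ⅕)/(Z + (Z + Z*4)) = (-⅕ + Z)/(Z + (Z + 4*Z)) = (-⅕ + Z)/(Z + 5*Z) = (-⅕ + Z)/((6*Z)) = (-⅕ + Z)*(1/(6*Z)) = (-⅕ + Z)/(6*Z))
v(q*1) + c = (-1 + 5*(-½*1))/(30*((-½*1))) + 28995 = (-1 + 5*(-½))/(30*(-½)) + 28995 = (1/30)*(-2)*(-1 - 5/2) + 28995 = (1/30)*(-2)*(-7/2) + 28995 = 7/30 + 28995 = 869857/30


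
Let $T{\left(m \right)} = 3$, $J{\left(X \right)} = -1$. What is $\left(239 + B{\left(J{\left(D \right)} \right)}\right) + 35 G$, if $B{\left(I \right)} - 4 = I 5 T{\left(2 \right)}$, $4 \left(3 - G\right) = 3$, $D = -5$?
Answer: $\frac{1227}{4} \approx 306.75$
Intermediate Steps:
$G = \frac{9}{4}$ ($G = 3 - \frac{3}{4} = \frac{9}{4} \approx 2.25$)
$B{\left(I \right)} = 4 + 15 I$ ($B{\left(I \right)} = 4 + I 5 \cdot 3 = 4 + 5 I 3 = 4 + 15 I$)
$\left(239 + B{\left(J{\left(D \right)} \right)}\right) + 35 G = \left(239 + \left(4 + 15 \left(-1\right)\right)\right) + 35 \cdot \frac{9}{4} = \left(239 + \left(4 - 15\right)\right) + \frac{315}{4} = \left(239 - 11\right) + \frac{315}{4} = 228 + \frac{315}{4} = \frac{1227}{4}$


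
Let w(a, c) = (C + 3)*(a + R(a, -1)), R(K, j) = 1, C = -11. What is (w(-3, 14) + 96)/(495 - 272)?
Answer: 112/223 ≈ 0.50224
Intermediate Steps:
w(a, c) = -8 - 8*a (w(a, c) = (-11 + 3)*(a + 1) = -8*(1 + a) = -8 - 8*a)
(w(-3, 14) + 96)/(495 - 272) = ((-8 - 8*(-3)) + 96)/(495 - 272) = ((-8 + 24) + 96)/223 = (16 + 96)*(1/223) = 112*(1/223) = 112/223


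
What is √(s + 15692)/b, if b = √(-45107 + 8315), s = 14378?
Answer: -I*√7682885/3066 ≈ -0.90405*I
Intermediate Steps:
b = 6*I*√1022 (b = √(-36792) = 6*I*√1022 ≈ 191.81*I)
√(s + 15692)/b = √(14378 + 15692)/((6*I*√1022)) = √30070*(-I*√1022/6132) = -I*√7682885/3066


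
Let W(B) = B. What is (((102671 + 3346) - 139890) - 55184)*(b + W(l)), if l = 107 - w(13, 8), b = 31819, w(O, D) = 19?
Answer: -2841541699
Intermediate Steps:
l = 88 (l = 107 - 1*19 = 107 - 19 = 88)
(((102671 + 3346) - 139890) - 55184)*(b + W(l)) = (((102671 + 3346) - 139890) - 55184)*(31819 + 88) = ((106017 - 139890) - 55184)*31907 = (-33873 - 55184)*31907 = -89057*31907 = -2841541699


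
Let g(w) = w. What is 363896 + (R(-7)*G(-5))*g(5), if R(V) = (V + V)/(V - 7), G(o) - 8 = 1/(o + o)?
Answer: 727871/2 ≈ 3.6394e+5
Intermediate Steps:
G(o) = 8 + 1/(2*o) (G(o) = 8 + 1/(o + o) = 8 + 1/(2*o))
R(V) = 2*V/(-7 + V) (R(V) = (2*V)/(-7 + V) = 2*V/(-7 + V))
363896 + (R(-7)*G(-5))*g(5) = 363896 + ((2*(-7)/(-7 - 7))*(8 + (½)/(-5)))*5 = 363896 + ((2*(-7)/(-14))*(8 + (½)*(-⅕)))*5 = 363896 + ((2*(-7)*(-1/14))*(8 - ⅒))*5 = 363896 + (1*(79/10))*5 = 363896 + (79/10)*5 = 363896 + 79/2 = 727871/2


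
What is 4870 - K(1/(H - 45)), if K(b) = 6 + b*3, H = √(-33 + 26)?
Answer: 9883783/2032 + 3*I*√7/2032 ≈ 4864.1 + 0.0039061*I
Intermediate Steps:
H = I*√7 (H = √(-7) = I*√7 ≈ 2.6458*I)
K(b) = 6 + 3*b
4870 - K(1/(H - 45)) = 4870 - (6 + 3/(I*√7 - 45)) = 4870 - (6 + 3/(-45 + I*√7)) = 4870 + (-6 - 3/(-45 + I*√7)) = 4864 - 3/(-45 + I*√7)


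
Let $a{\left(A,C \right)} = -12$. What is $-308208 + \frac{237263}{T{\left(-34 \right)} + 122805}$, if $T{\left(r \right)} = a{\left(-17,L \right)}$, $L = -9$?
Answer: $- \frac{37845547681}{122793} \approx -3.0821 \cdot 10^{5}$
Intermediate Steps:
$T{\left(r \right)} = -12$
$-308208 + \frac{237263}{T{\left(-34 \right)} + 122805} = -308208 + \frac{237263}{-12 + 122805} = -308208 + \frac{237263}{122793} = - \frac{37845547681}{122793}$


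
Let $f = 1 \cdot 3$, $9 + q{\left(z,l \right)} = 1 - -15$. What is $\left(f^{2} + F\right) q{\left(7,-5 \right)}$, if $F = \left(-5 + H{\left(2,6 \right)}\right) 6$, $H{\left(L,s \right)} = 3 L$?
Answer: $105$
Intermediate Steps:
$F = 6$ ($F = \left(-5 + 3 \cdot 2\right) 6 = \left(-5 + 6\right) 6 = 1 \cdot 6 = 6$)
$q{\left(z,l \right)} = 7$ ($q{\left(z,l \right)} = -9 + \left(1 - -15\right) = -9 + \left(1 + 15\right) = -9 + 16 = 7$)
$f = 3$
$\left(f^{2} + F\right) q{\left(7,-5 \right)} = \left(3^{2} + 6\right) 7 = \left(9 + 6\right) 7 = 15 \cdot 7 = 105$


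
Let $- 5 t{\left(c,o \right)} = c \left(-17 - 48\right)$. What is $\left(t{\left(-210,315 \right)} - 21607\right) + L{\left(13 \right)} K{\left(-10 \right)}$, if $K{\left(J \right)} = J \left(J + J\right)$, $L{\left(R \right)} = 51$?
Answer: $-14137$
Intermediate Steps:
$t{\left(c,o \right)} = 13 c$ ($t{\left(c,o \right)} = - \frac{c \left(-17 - 48\right)}{5} = - \frac{c \left(-65\right)}{5} = - \frac{\left(-65\right) c}{5} = 13 c$)
$K{\left(J \right)} = 2 J^{2}$ ($K{\left(J \right)} = J 2 J = 2 J^{2}$)
$\left(t{\left(-210,315 \right)} - 21607\right) + L{\left(13 \right)} K{\left(-10 \right)} = \left(13 \left(-210\right) - 21607\right) + 51 \cdot 2 \left(-10\right)^{2} = \left(-2730 - 21607\right) + 51 \cdot 2 \cdot 100 = -24337 + 51 \cdot 200 = -24337 + 10200 = -14137$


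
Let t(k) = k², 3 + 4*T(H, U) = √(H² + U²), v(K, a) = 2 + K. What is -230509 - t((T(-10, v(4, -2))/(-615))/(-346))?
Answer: -33399525284182109/144894669120 + √34/60372778800 ≈ -2.3051e+5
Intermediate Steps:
T(H, U) = -¾ + √(H² + U²)/4
-230509 - t((T(-10, v(4, -2))/(-615))/(-346)) = -230509 - (((-¾ + √((-10)² + (2 + 4)²)/4)/(-615))/(-346))² = -230509 - (((-¾ + √(100 + 6²)/4)*(-1/615))*(-1/346))² = -230509 - (((-¾ + √(100 + 36)/4)*(-1/615))*(-1/346))² = -230509 - (((-¾ + √136/4)*(-1/615))*(-1/346))² = -230509 - (((-¾ + (2*√34)/4)*(-1/615))*(-1/346))² = -230509 - (((-¾ + √34/2)*(-1/615))*(-1/346))² = -230509 - ((1/820 - √34/1230)*(-1/346))² = -230509 - (-1/283720 + √34/425580)²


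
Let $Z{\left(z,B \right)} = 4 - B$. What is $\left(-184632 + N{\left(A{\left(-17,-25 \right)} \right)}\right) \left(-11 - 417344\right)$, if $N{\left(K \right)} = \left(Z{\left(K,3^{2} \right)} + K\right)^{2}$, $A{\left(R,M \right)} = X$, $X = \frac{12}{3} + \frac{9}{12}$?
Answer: $\frac{1232912996405}{16} \approx 7.7057 \cdot 10^{10}$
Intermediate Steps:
$X = \frac{19}{4}$ ($X = 12 \cdot \frac{1}{3} + 9 \cdot \frac{1}{12} = 4 + \frac{3}{4} = \frac{19}{4} \approx 4.75$)
$A{\left(R,M \right)} = \frac{19}{4}$
$N{\left(K \right)} = \left(-5 + K\right)^{2}$ ($N{\left(K \right)} = \left(\left(4 - 3^{2}\right) + K\right)^{2} = \left(\left(4 - 9\right) + K\right)^{2} = \left(-5 + K\right)^{2}$)
$\left(-184632 + N{\left(A{\left(-17,-25 \right)} \right)}\right) \left(-11 - 417344\right) = \left(-184632 + \left(-5 + \frac{19}{4}\right)^{2}\right) \left(-11 - 417344\right) = \left(-184632 + \left(- \frac{1}{4}\right)^{2}\right) \left(-417355\right) = \left(-184632 + \frac{1}{16}\right) \left(-417355\right) = \left(- \frac{2954111}{16}\right) \left(-417355\right) = \frac{1232912996405}{16}$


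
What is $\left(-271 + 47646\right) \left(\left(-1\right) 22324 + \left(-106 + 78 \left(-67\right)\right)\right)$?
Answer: $-1310203000$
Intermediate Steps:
$\left(-271 + 47646\right) \left(\left(-1\right) 22324 + \left(-106 + 78 \left(-67\right)\right)\right) = 47375 \left(-22324 - 5332\right) = 47375 \left(-27656\right) = -1310203000$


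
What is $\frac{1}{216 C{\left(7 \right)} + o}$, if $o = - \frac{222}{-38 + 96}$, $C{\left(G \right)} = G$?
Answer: $\frac{29}{43737} \approx 0.00066305$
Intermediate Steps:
$o = - \frac{111}{29}$ ($o = - \frac{222}{58} = \left(-222\right) \frac{1}{58} = - \frac{111}{29} \approx -3.8276$)
$\frac{1}{216 C{\left(7 \right)} + o} = \frac{1}{216 \cdot 7 - \frac{111}{29}} = \frac{1}{1512 - \frac{111}{29}} = \frac{1}{\frac{43737}{29}} = \frac{29}{43737}$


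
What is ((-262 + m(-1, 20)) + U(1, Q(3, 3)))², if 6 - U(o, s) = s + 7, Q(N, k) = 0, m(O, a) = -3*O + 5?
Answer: 65025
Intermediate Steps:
m(O, a) = 5 - 3*O
U(o, s) = -1 - s (U(o, s) = 6 - (s + 7) = 6 - (7 + s) = 6 + (-7 - s) = -1 - s)
((-262 + m(-1, 20)) + U(1, Q(3, 3)))² = ((-262 + (5 - 3*(-1))) + (-1 - 1*0))² = ((-262 + (5 + 3)) + (-1 + 0))² = ((-262 + 8) - 1)² = (-254 - 1)² = (-255)² = 65025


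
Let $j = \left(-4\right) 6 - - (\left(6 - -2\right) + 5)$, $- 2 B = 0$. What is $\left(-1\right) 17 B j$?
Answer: $0$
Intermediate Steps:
$B = 0$ ($B = \left(- \frac{1}{2}\right) 0 = 0$)
$j = -11$ ($j = -24 - - (\left(6 + 2\right) + 5) = -24 - - (8 + 5) = -24 - \left(-1\right) 13 = -24 - -13 = -24 + 13 = -11$)
$\left(-1\right) 17 B j = \left(-1\right) 17 \cdot 0 \left(-11\right) = \left(-17\right) 0 \left(-11\right) = 0 \left(-11\right) = 0$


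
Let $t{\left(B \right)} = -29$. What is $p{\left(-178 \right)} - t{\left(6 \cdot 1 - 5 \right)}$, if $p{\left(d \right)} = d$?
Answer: $-149$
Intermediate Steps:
$p{\left(-178 \right)} - t{\left(6 \cdot 1 - 5 \right)} = -178 - -29 = -178 + 29 = -149$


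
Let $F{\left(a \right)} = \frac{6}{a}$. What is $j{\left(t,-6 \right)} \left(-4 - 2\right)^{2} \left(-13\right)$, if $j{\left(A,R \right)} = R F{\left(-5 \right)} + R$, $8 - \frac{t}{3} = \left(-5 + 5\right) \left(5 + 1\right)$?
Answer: $- \frac{2808}{5} \approx -561.6$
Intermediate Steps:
$t = 24$ ($t = 24 - 3 \left(-5 + 5\right) \left(5 + 1\right) = 24 - 3 \cdot 0 \cdot 6 = 24 - 0 = 24 + 0 = 24$)
$j{\left(A,R \right)} = - \frac{R}{5}$ ($j{\left(A,R \right)} = R \frac{6}{-5} + R = R 6 \left(- \frac{1}{5}\right) + R = R \left(- \frac{6}{5}\right) + R = - \frac{6 R}{5} + R = - \frac{R}{5}$)
$j{\left(t,-6 \right)} \left(-4 - 2\right)^{2} \left(-13\right) = \left(- \frac{1}{5}\right) \left(-6\right) \left(-4 - 2\right)^{2} \left(-13\right) = \frac{6 \left(-6\right)^{2}}{5} \left(-13\right) = \frac{6}{5} \cdot 36 \left(-13\right) = \frac{216}{5} \left(-13\right) = - \frac{2808}{5}$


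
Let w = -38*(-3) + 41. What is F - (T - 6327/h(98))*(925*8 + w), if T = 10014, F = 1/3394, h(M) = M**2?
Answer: -1232955714162913/16297988 ≈ -7.5651e+7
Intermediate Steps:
F = 1/3394 ≈ 0.00029464
w = 155 (w = 114 + 41 = 155)
F - (T - 6327/h(98))*(925*8 + w) = 1/3394 - (10014 - 6327/(98**2))*(925*8 + 155) = 1/3394 - (10014 - 6327/9604)*(7400 + 155) = 1/3394 - (10014 - 6327*1/9604)*7555 = 1/3394 - (10014 - 6327/9604)*7555 = 1/3394 - 96168129*7555/9604 = 1/3394 - 1*726550214595/9604 = 1/3394 - 726550214595/9604 = -1232955714162913/16297988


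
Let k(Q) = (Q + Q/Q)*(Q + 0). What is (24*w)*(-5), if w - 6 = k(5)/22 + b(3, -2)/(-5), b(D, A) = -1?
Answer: -9984/11 ≈ -907.64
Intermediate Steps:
k(Q) = Q*(1 + Q) (k(Q) = (Q + 1)*Q = (1 + Q)*Q = Q*(1 + Q))
w = 416/55 (w = 6 + ((5*(1 + 5))/22 - 1/(-5)) = 6 + ((5*6)*(1/22) - 1*(-1/5)) = 6 + (30*(1/22) + 1/5) = 6 + (15/11 + 1/5) = 6 + 86/55 = 416/55 ≈ 7.5636)
(24*w)*(-5) = (24*(416/55))*(-5) = (9984/55)*(-5) = -9984/11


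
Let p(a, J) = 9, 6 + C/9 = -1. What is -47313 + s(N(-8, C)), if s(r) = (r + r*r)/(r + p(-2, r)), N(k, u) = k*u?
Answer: -2668561/57 ≈ -46817.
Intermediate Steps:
C = -63 (C = -54 + 9*(-1) = -54 - 9 = -63)
s(r) = (r + r**2)/(9 + r) (s(r) = (r + r*r)/(r + 9) = (r + r**2)/(9 + r))
-47313 + s(N(-8, C)) = -47313 + (-8*(-63))*(1 - 8*(-63))/(9 - 8*(-63)) = -47313 + 504*(1 + 504)/(9 + 504) = -47313 + 504*505/513 = -47313 + 504*(1/513)*505 = -47313 + 28280/57 = -2668561/57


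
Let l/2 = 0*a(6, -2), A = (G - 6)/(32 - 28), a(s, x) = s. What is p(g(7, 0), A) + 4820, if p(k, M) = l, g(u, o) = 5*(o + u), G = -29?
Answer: 4820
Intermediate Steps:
g(u, o) = 5*o + 5*u
A = -35/4 (A = (-29 - 6)/(32 - 28) = -35/4 ≈ -8.7500)
l = 0 (l = 2*(0*6) = 2*0 = 0)
p(k, M) = 0
p(g(7, 0), A) + 4820 = 0 + 4820 = 4820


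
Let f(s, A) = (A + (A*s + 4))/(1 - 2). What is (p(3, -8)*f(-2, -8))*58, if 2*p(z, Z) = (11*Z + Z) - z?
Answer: 34452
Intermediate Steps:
p(z, Z) = 6*Z - z/2 (p(z, Z) = ((11*Z + Z) - z)/2 = (12*Z - z)/2 = (-z + 12*Z)/2 = 6*Z - z/2)
f(s, A) = -4 - A - A*s (f(s, A) = (A + (4 + A*s))/(-1) = (4 + A + A*s)*(-1) = -4 - A - A*s)
(p(3, -8)*f(-2, -8))*58 = ((6*(-8) - 1/2*3)*(-4 - 1*(-8) - 1*(-8)*(-2)))*58 = ((-48 - 3/2)*(-4 + 8 - 16))*58 = -99/2*(-12)*58 = 594*58 = 34452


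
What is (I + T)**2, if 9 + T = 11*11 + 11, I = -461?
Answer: 114244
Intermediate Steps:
T = 123 (T = -9 + (11*11 + 11) = -9 + (121 + 11) = -9 + 132 = 123)
(I + T)**2 = (-461 + 123)**2 = (-338)**2 = 114244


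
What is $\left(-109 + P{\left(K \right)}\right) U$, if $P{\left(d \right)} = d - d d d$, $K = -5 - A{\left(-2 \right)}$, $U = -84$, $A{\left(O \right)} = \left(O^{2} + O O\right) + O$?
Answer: $-101724$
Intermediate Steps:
$A{\left(O \right)} = O + 2 O^{2}$ ($A{\left(O \right)} = \left(O^{2} + O^{2}\right) + O = 2 O^{2} + O = O + 2 O^{2}$)
$K = -11$ ($K = -5 - - 2 \left(1 + 2 \left(-2\right)\right) = -5 - - 2 \left(1 - 4\right) = -5 - \left(-2\right) \left(-3\right) = -5 - 6 = -11$)
$P{\left(d \right)} = d - d^{3}$ ($P{\left(d \right)} = d - d^{2} d = d - d^{3}$)
$\left(-109 + P{\left(K \right)}\right) U = \left(-109 - -1320\right) \left(-84\right) = \left(-109 + \left(-11 + 1331\right)\right) \left(-84\right) = \left(-109 + 1320\right) \left(-84\right) = 1211 \left(-84\right) = -101724$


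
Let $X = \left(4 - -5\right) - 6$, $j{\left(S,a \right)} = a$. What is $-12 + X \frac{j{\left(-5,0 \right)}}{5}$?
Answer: $-12$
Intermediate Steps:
$X = 3$ ($X = \left(4 + 5\right) - 6 = 9 - 6 = 3$)
$-12 + X \frac{j{\left(-5,0 \right)}}{5} = -12 + 3 \cdot \frac{0}{5} = -12 + 3 \cdot 0 \cdot \frac{1}{5} = -12 + 3 \cdot 0 = -12 + 0 = -12$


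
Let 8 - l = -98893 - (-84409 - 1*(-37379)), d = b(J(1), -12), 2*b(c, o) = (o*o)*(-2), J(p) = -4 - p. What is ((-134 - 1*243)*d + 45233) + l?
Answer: 151392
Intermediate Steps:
b(c, o) = -o² (b(c, o) = ((o*o)*(-2))/2 = (o²*(-2))/2 = (-2*o²)/2 = -o²)
d = -144 (d = -1*(-12)² = -1*144 = -144)
l = 51871 (l = 8 - (-98893 - (-84409 - 1*(-37379))) = 8 - (-98893 - (-84409 + 37379)) = 8 - (-98893 - 1*(-47030)) = 8 - (-98893 + 47030) = 8 - 1*(-51863) = 8 + 51863 = 51871)
((-134 - 1*243)*d + 45233) + l = ((-134 - 1*243)*(-144) + 45233) + 51871 = ((-134 - 243)*(-144) + 45233) + 51871 = (-377*(-144) + 45233) + 51871 = (54288 + 45233) + 51871 = 99521 + 51871 = 151392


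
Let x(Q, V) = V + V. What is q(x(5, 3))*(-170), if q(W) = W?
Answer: -1020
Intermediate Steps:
x(Q, V) = 2*V
q(x(5, 3))*(-170) = (2*3)*(-170) = 6*(-170) = -1020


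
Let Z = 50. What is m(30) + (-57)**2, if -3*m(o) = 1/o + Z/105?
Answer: 2046763/630 ≈ 3248.8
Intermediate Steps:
m(o) = -10/63 - 1/(3*o) (m(o) = -(1/o + 50/105)/3 = -(1/o + 50*(1/105))/3 = -(1/o + 10/21)/3 = -(10/21 + 1/o)/3 = -10/63 - 1/(3*o))
m(30) + (-57)**2 = (1/63)*(-21 - 10*30)/30 + (-57)**2 = (1/63)*(1/30)*(-21 - 300) + 3249 = (1/63)*(1/30)*(-321) + 3249 = -107/630 + 3249 = 2046763/630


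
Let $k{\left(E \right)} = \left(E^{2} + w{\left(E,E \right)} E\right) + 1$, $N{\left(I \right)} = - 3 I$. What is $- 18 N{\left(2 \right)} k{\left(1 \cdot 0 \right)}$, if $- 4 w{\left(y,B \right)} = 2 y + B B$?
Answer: $108$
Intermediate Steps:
$w{\left(y,B \right)} = - \frac{y}{2} - \frac{B^{2}}{4}$ ($w{\left(y,B \right)} = - \frac{2 y + B B}{4} = - \frac{2 y + B^{2}}{4} = - \frac{B^{2} + 2 y}{4} = - \frac{y}{2} - \frac{B^{2}}{4}$)
$k{\left(E \right)} = 1 + E^{2} + E \left(- \frac{E}{2} - \frac{E^{2}}{4}\right)$ ($k{\left(E \right)} = \left(E^{2} + \left(- \frac{E}{2} - \frac{E^{2}}{4}\right) E\right) + 1 = \left(E^{2} + E \left(- \frac{E}{2} - \frac{E^{2}}{4}\right)\right) + 1 = 1 + E^{2} + E \left(- \frac{E}{2} - \frac{E^{2}}{4}\right)$)
$- 18 N{\left(2 \right)} k{\left(1 \cdot 0 \right)} = - 18 \left(\left(-3\right) 2\right) \left(1 + \frac{\left(1 \cdot 0\right)^{2}}{2} - \frac{\left(1 \cdot 0\right)^{3}}{4}\right) = \left(-18\right) \left(-6\right) \left(1 + \frac{0^{2}}{2} - \frac{0^{3}}{4}\right) = 108 \left(1 + \frac{1}{2} \cdot 0 - 0\right) = 108 \left(1 + 0 + 0\right) = 108 \cdot 1 = 108$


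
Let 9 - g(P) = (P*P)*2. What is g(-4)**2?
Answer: 529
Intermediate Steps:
g(P) = 9 - 2*P**2 (g(P) = 9 - P*P*2 = 9 - P**2*2 = 9 - 2*P**2)
g(-4)**2 = (9 - 2*(-4)**2)**2 = (9 - 2*16)**2 = (9 - 32)**2 = (-23)**2 = 529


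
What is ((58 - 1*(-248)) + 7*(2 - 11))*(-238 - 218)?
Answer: -110808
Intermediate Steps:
((58 - 1*(-248)) + 7*(2 - 11))*(-238 - 218) = ((58 + 248) + 7*(-9))*(-456) = (306 - 63)*(-456) = 243*(-456) = -110808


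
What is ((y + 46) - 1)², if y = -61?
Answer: 256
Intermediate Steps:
((y + 46) - 1)² = ((-61 + 46) - 1)² = (-15 - 1)² = (-16)² = 256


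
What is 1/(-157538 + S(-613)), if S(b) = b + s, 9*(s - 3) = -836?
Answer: -9/1424168 ≈ -6.3195e-6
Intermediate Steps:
s = -809/9 (s = 3 + (⅑)*(-836) = 3 - 836/9 = -809/9 ≈ -89.889)
S(b) = -809/9 + b (S(b) = b - 809/9 = -809/9 + b)
1/(-157538 + S(-613)) = 1/(-157538 + (-809/9 - 613)) = 1/(-157538 - 6326/9) = 1/(-1424168/9) = -9/1424168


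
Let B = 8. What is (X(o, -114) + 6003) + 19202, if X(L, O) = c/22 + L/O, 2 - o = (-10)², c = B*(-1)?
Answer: 15803846/627 ≈ 25206.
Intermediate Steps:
c = -8 (c = 8*(-1) = -8)
o = -98 (o = 2 - 1*(-10)² = 2 - 1*100 = 2 - 100 = -98)
X(L, O) = -4/11 + L/O (X(L, O) = -8/22 + L/O = -8*1/22 + L/O = -4/11 + L/O)
(X(o, -114) + 6003) + 19202 = ((-4/11 - 98/(-114)) + 6003) + 19202 = ((-4/11 - 98*(-1/114)) + 6003) + 19202 = ((-4/11 + 49/57) + 6003) + 19202 = (311/627 + 6003) + 19202 = 3764192/627 + 19202 = 15803846/627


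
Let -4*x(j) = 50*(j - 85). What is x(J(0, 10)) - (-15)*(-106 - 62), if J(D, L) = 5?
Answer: -1520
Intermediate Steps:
x(j) = 2125/2 - 25*j/2 (x(j) = -25*(j - 85)/2 = -25*(-85 + j)/2 = -(-4250 + 50*j)/4 = 2125/2 - 25*j/2)
x(J(0, 10)) - (-15)*(-106 - 62) = (2125/2 - 25/2*5) - (-15)*(-106 - 62) = (2125/2 - 125/2) - (-15)*(-168) = 1000 - 1*2520 = 1000 - 2520 = -1520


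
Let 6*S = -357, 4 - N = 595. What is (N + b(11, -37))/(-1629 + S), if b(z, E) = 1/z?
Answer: 13000/37147 ≈ 0.34996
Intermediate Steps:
N = -591 (N = 4 - 1*595 = 4 - 595 = -591)
S = -119/2 (S = (⅙)*(-357) = -119/2 ≈ -59.500)
(N + b(11, -37))/(-1629 + S) = (-591 + 1/11)/(-1629 - 119/2) = (-591 + 1/11)/(-3377/2) = -6500/11*(-2/3377) = 13000/37147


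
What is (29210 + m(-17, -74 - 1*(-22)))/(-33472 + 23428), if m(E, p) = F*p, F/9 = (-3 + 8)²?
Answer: -8755/5022 ≈ -1.7433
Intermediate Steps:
F = 225 (F = 9*(-3 + 8)² = 9*5² = 9*25 = 225)
m(E, p) = 225*p
(29210 + m(-17, -74 - 1*(-22)))/(-33472 + 23428) = (29210 + 225*(-74 - 1*(-22)))/(-33472 + 23428) = (29210 + 225*(-74 + 22))/(-10044) = (29210 + 225*(-52))*(-1/10044) = (29210 - 11700)*(-1/10044) = 17510*(-1/10044) = -8755/5022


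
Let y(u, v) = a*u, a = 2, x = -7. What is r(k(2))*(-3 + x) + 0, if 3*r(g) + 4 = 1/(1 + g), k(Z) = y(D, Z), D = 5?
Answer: 430/33 ≈ 13.030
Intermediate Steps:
y(u, v) = 2*u
k(Z) = 10 (k(Z) = 2*5 = 10)
r(g) = -4/3 + 1/(3*(1 + g))
r(k(2))*(-3 + x) + 0 = ((-3 - 4*10)/(3*(1 + 10)))*(-3 - 7) + 0 = ((⅓)*(-3 - 40)/11)*(-10) + 0 = ((⅓)*(1/11)*(-43))*(-10) + 0 = -43/33*(-10) + 0 = 430/33 + 0 = 430/33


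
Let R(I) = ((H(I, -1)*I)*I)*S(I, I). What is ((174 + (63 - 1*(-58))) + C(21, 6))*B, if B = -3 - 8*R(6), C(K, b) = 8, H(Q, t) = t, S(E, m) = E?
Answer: 522675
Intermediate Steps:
R(I) = -I³ (R(I) = ((-I)*I)*I = (-I²)*I = -I³)
B = 1725 (B = -3 - (-8)*6³ = -3 - (-8)*216 = -3 - 8*(-216) = -3 + 1728 = 1725)
((174 + (63 - 1*(-58))) + C(21, 6))*B = ((174 + (63 - 1*(-58))) + 8)*1725 = ((174 + (63 + 58)) + 8)*1725 = ((174 + 121) + 8)*1725 = (295 + 8)*1725 = 303*1725 = 522675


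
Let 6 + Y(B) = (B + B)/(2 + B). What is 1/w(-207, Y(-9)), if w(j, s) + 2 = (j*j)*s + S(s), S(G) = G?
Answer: -7/1028414 ≈ -6.8066e-6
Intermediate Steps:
Y(B) = -6 + 2*B/(2 + B) (Y(B) = -6 + (B + B)/(2 + B) = -6 + (2*B)/(2 + B) = -6 + 2*B/(2 + B))
w(j, s) = -2 + s + s*j**2 (w(j, s) = -2 + ((j*j)*s + s) = -2 + (j**2*s + s) = -2 + (s*j**2 + s) = -2 + (s + s*j**2) = -2 + s + s*j**2)
1/w(-207, Y(-9)) = 1/(-2 + 4*(-3 - 1*(-9))/(2 - 9) + (4*(-3 - 1*(-9))/(2 - 9))*(-207)**2) = 1/(-2 + 4*(-3 + 9)/(-7) + (4*(-3 + 9)/(-7))*42849) = 1/(-2 + 4*(-1/7)*6 + (4*(-1/7)*6)*42849) = 1/(-2 - 24/7 - 24/7*42849) = 1/(-2 - 24/7 - 1028376/7) = 1/(-1028414/7) = -7/1028414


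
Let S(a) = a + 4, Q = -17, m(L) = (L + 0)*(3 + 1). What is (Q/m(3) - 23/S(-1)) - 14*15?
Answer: -2629/12 ≈ -219.08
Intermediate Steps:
m(L) = 4*L (m(L) = L*4 = 4*L)
S(a) = 4 + a
(Q/m(3) - 23/S(-1)) - 14*15 = (-17/(4*3) - 23/(4 - 1)) - 14*15 = (-17/12 - 23/3) - 210 = -109/12 - 210 = -2629/12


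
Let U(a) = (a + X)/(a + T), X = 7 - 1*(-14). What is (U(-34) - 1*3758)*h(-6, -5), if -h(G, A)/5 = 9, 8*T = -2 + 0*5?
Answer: 23165730/137 ≈ 1.6909e+5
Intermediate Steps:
T = -¼ (T = (-2 + 0*5)/8 = (-2 + 0)/8 = (⅛)*(-2) = -¼ ≈ -0.25000)
h(G, A) = -45 (h(G, A) = -5*9 = -45)
X = 21 (X = 7 + 14 = 21)
U(a) = (21 + a)/(-¼ + a) (U(a) = (a + 21)/(a - ¼) = (21 + a)/(-¼ + a))
(U(-34) - 1*3758)*h(-6, -5) = (4*(21 - 34)/(-1 + 4*(-34)) - 1*3758)*(-45) = (4*(-13)/(-1 - 136) - 3758)*(-45) = (4*(-13)/(-137) - 3758)*(-45) = (4*(-1/137)*(-13) - 3758)*(-45) = (52/137 - 3758)*(-45) = -514794/137*(-45) = 23165730/137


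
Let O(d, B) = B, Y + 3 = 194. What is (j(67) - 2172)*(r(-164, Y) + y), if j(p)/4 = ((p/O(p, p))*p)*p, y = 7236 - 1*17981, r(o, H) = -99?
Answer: -171161696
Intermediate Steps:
Y = 191 (Y = -3 + 194 = 191)
y = -10745 (y = 7236 - 17981 = -10745)
j(p) = 4*p² (j(p) = 4*(((p/p)*p)*p) = 4*((1*p)*p) = 4*(p*p) = 4*p²)
(j(67) - 2172)*(r(-164, Y) + y) = (4*67² - 2172)*(-99 - 10745) = (4*4489 - 2172)*(-10844) = (17956 - 2172)*(-10844) = 15784*(-10844) = -171161696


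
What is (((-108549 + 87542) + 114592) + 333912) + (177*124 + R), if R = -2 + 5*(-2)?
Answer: 449433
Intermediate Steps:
R = -12 (R = -2 - 10 = -12)
(((-108549 + 87542) + 114592) + 333912) + (177*124 + R) = (((-108549 + 87542) + 114592) + 333912) + (177*124 - 12) = ((-21007 + 114592) + 333912) + (21948 - 12) = (93585 + 333912) + 21936 = 427497 + 21936 = 449433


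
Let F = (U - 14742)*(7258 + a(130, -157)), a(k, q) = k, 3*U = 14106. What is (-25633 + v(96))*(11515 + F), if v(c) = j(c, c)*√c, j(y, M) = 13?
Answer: 1901045940165 - 3856528260*√6 ≈ 1.8916e+12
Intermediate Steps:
U = 4702 (U = (⅓)*14106 = 4702)
F = -74175520 (F = (4702 - 14742)*(7258 + 130) = -10040*7388 = -74175520)
v(c) = 13*√c
(-25633 + v(96))*(11515 + F) = (-25633 + 13*√96)*(11515 - 74175520) = (-25633 + 13*(4*√6))*(-74164005) = (-25633 + 52*√6)*(-74164005) = 1901045940165 - 3856528260*√6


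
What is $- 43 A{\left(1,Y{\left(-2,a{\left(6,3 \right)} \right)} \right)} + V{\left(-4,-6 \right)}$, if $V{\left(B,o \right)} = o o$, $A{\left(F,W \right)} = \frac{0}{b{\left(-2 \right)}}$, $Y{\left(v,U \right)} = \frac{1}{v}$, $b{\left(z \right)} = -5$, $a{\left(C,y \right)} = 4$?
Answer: $36$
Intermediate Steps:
$A{\left(F,W \right)} = 0$ ($A{\left(F,W \right)} = \frac{0}{-5} = 0 \left(- \frac{1}{5}\right) = 0$)
$V{\left(B,o \right)} = o^{2}$
$- 43 A{\left(1,Y{\left(-2,a{\left(6,3 \right)} \right)} \right)} + V{\left(-4,-6 \right)} = \left(-43\right) 0 + \left(-6\right)^{2} = 0 + 36 = 36$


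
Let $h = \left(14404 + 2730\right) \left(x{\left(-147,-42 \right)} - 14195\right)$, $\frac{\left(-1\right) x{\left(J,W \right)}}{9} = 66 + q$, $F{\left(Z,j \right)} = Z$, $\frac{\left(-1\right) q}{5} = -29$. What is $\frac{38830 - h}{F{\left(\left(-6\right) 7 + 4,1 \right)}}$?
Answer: $- \frac{137896713}{19} \approx -7.2577 \cdot 10^{6}$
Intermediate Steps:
$q = 145$ ($q = \left(-5\right) \left(-29\right) = 145$)
$x{\left(J,W \right)} = -1899$ ($x{\left(J,W \right)} = - 9 \left(66 + 145\right) = \left(-9\right) 211 = -1899$)
$h = -275754596$ ($h = \left(14404 + 2730\right) \left(-1899 - 14195\right) = 17134 \left(-16094\right) = -275754596$)
$\frac{38830 - h}{F{\left(\left(-6\right) 7 + 4,1 \right)}} = \frac{38830 - -275754596}{\left(-6\right) 7 + 4} = \frac{38830 + 275754596}{-42 + 4} = \frac{275793426}{-38} = 275793426 \left(- \frac{1}{38}\right) = - \frac{137896713}{19}$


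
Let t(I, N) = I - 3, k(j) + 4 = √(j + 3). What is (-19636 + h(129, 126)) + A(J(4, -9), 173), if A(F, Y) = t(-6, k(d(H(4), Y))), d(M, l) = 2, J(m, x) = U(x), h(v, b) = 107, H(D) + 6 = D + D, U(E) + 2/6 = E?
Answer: -19538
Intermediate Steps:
U(E) = -⅓ + E
H(D) = -6 + 2*D (H(D) = -6 + (D + D) = -6 + 2*D)
J(m, x) = -⅓ + x
k(j) = -4 + √(3 + j) (k(j) = -4 + √(j + 3) = -4 + √(3 + j))
t(I, N) = -3 + I
A(F, Y) = -9 (A(F, Y) = -3 - 6 = -9)
(-19636 + h(129, 126)) + A(J(4, -9), 173) = (-19636 + 107) - 9 = -19529 - 9 = -19538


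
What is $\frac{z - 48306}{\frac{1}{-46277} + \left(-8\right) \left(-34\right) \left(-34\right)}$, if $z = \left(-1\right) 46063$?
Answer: $\frac{4367114213}{427969697} \approx 10.204$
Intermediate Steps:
$z = -46063$
$\frac{z - 48306}{\frac{1}{-46277} + \left(-8\right) \left(-34\right) \left(-34\right)} = \frac{-46063 - 48306}{\frac{1}{-46277} + \left(-8\right) \left(-34\right) \left(-34\right)} = - \frac{94369}{- \frac{1}{46277} + 272 \left(-34\right)} = - \frac{94369}{- \frac{1}{46277} - 9248} = - \frac{94369}{- \frac{427969697}{46277}} = \left(-94369\right) \left(- \frac{46277}{427969697}\right) = \frac{4367114213}{427969697}$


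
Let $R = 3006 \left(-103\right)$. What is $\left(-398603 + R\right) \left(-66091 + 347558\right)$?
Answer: $-199340840207$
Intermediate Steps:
$R = -309618$
$\left(-398603 + R\right) \left(-66091 + 347558\right) = \left(-398603 - 309618\right) \left(-66091 + 347558\right) = \left(-708221\right) 281467 = -199340840207$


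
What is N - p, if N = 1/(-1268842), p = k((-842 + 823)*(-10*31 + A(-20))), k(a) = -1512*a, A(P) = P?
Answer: 12028926682079/1268842 ≈ 9.4802e+6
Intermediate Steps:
p = -9480240 (p = -1512*(-842 + 823)*(-10*31 - 20) = -(-28728)*(-310 - 20) = -(-28728)*(-330) = -1512*6270 = -9480240)
N = -1/1268842 ≈ -7.8812e-7
N - p = -1/1268842 - 1*(-9480240) = -1/1268842 + 9480240 = 12028926682079/1268842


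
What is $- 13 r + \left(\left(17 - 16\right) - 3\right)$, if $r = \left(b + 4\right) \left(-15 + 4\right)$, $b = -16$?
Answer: $-1718$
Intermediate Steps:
$r = 132$ ($r = \left(-16 + 4\right) \left(-15 + 4\right) = \left(-12\right) \left(-11\right) = 132$)
$- 13 r + \left(\left(17 - 16\right) - 3\right) = \left(-13\right) 132 + \left(\left(17 - 16\right) - 3\right) = -1716 + \left(1 - 3\right) = -1716 - 2 = -1718$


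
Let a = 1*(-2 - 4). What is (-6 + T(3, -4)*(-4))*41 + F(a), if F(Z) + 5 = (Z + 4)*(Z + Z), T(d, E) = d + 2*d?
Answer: -1703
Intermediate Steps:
a = -6 (a = 1*(-6) = -6)
T(d, E) = 3*d
F(Z) = -5 + 2*Z*(4 + Z) (F(Z) = -5 + (Z + 4)*(Z + Z) = -5 + (4 + Z)*(2*Z) = -5 + 2*Z*(4 + Z))
(-6 + T(3, -4)*(-4))*41 + F(a) = (-6 + (3*3)*(-4))*41 + (-5 + 2*(-6)² + 8*(-6)) = (-6 + 9*(-4))*41 + (-5 + 2*36 - 48) = (-6 - 36)*41 + (-5 + 72 - 48) = -42*41 + 19 = -1722 + 19 = -1703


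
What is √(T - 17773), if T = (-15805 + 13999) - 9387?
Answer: I*√28966 ≈ 170.19*I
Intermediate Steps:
T = -11193 (T = -1806 - 9387 = -11193)
√(T - 17773) = √(-11193 - 17773) = √(-28966) = I*√28966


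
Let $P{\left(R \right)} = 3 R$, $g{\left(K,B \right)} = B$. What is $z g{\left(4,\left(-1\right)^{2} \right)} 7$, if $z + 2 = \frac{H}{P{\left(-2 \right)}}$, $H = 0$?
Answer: $-14$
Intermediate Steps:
$z = -2$ ($z = -2 + \frac{0}{3 \left(-2\right)} = -2 + \frac{0}{-6} = -2 + 0 \left(- \frac{1}{6}\right) = -2 + 0 = -2$)
$z g{\left(4,\left(-1\right)^{2} \right)} 7 = - 2 \left(-1\right)^{2} \cdot 7 = \left(-2\right) 1 \cdot 7 = \left(-2\right) 7 = -14$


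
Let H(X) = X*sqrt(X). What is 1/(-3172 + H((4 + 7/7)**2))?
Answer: -1/3047 ≈ -0.00032819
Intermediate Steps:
H(X) = X**(3/2)
1/(-3172 + H((4 + 7/7)**2)) = 1/(-3172 + ((4 + 7/7)**2)**(3/2)) = 1/(-3172 + ((4 + 7*(1/7))**2)**(3/2)) = 1/(-3172 + ((4 + 1)**2)**(3/2)) = 1/(-3172 + (5**2)**(3/2)) = 1/(-3172 + 25**(3/2)) = 1/(-3172 + 125) = 1/(-3047) = -1/3047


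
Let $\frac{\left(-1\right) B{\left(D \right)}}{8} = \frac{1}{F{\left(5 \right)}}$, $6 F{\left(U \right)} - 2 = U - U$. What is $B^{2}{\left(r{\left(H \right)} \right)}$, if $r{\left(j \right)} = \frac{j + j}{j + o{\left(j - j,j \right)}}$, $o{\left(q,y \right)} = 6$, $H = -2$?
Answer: $576$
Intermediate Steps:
$F{\left(U \right)} = \frac{1}{3}$ ($F{\left(U \right)} = \frac{1}{3} + \frac{U - U}{6} = \frac{1}{3} + \frac{1}{6} \cdot 0 = \frac{1}{3} + 0 = \frac{1}{3}$)
$r{\left(j \right)} = \frac{2 j}{6 + j}$ ($r{\left(j \right)} = \frac{j + j}{j + 6} = \frac{2 j}{6 + j}$)
$B{\left(D \right)} = -24$ ($B{\left(D \right)} = - 8 \frac{1}{\frac{1}{3}} = \left(-8\right) 3 = -24$)
$B^{2}{\left(r{\left(H \right)} \right)} = \left(-24\right)^{2} = 576$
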